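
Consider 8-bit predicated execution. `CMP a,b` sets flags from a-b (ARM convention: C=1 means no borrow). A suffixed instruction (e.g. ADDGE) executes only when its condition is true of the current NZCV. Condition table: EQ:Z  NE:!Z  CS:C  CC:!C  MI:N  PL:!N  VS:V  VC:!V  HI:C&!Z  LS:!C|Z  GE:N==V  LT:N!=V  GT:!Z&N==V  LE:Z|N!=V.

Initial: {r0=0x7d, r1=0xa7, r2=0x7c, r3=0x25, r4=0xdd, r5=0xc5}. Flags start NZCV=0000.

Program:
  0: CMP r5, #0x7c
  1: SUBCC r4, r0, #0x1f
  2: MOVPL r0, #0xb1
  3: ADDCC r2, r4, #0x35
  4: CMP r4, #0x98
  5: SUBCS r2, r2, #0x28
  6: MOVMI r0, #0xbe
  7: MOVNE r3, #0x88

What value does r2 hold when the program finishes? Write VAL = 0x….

0: ✓ CMP  NZCV=0011
1: · SUBCC
2: ✓ MOVPL  r0←0xb1
3: · ADDCC
4: ✓ CMP  NZCV=0010
5: ✓ SUBCS  r2←0x54
6: · MOVMI
7: ✓ MOVNE  r3←0x88

VAL = 0x54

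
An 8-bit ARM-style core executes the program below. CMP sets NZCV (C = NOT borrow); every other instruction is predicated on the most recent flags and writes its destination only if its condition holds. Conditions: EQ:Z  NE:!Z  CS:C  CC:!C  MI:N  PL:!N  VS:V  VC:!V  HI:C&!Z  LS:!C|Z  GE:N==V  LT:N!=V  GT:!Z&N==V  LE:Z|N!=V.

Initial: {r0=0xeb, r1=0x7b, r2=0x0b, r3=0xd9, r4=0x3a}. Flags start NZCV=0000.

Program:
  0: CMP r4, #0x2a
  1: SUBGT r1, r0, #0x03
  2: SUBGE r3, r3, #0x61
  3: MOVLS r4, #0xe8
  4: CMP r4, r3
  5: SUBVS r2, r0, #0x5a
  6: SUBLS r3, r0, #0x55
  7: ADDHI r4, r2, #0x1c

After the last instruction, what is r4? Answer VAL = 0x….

VAL = 0x3a

0: ✓ CMP  NZCV=0010
1: ✓ SUBGT  r1←0xe8
2: ✓ SUBGE  r3←0x78
3: · MOVLS
4: ✓ CMP  NZCV=1000
5: · SUBVS
6: ✓ SUBLS  r3←0x96
7: · ADDHI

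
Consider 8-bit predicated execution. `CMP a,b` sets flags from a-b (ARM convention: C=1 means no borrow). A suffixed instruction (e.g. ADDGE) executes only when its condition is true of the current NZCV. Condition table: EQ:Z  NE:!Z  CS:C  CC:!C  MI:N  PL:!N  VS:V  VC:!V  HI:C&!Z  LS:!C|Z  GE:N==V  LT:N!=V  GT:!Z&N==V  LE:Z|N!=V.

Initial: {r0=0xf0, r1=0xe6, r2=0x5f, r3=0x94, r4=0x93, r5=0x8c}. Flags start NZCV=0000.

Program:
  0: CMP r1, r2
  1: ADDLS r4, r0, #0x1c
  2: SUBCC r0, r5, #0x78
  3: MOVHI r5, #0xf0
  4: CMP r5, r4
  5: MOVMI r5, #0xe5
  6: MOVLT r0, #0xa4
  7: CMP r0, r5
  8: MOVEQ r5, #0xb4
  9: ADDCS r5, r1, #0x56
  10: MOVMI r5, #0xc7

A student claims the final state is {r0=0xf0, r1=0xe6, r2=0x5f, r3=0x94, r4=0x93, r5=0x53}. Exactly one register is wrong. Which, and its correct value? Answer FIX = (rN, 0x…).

FIX = (r5, 0x3c)

0: ✓ CMP  NZCV=1010
1: · ADDLS
2: · SUBCC
3: ✓ MOVHI  r5←0xf0
4: ✓ CMP  NZCV=0010
5: · MOVMI
6: · MOVLT
7: ✓ CMP  NZCV=0110
8: ✓ MOVEQ  r5←0xb4
9: ✓ ADDCS  r5←0x3c
10: · MOVMI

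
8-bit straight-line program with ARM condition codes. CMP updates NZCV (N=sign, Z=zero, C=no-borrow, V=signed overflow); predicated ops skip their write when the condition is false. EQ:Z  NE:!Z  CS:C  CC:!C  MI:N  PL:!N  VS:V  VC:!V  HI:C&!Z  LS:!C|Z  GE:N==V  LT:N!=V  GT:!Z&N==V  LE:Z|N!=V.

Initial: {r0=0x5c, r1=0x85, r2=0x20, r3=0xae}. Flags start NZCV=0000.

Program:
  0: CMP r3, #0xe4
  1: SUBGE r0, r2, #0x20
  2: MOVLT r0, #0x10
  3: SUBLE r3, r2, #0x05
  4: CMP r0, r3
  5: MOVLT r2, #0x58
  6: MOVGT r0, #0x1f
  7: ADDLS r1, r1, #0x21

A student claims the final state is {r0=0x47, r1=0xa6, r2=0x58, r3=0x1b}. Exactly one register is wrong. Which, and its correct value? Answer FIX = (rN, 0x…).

FIX = (r0, 0x10)

[0] flags=1000 → (cmp)
[1] flags=1000 GE?F → skip
[2] flags=1000 LT?T → r0=0x10
[3] flags=1000 LE?T → r3=0x1b
[4] flags=1000 → (cmp)
[5] flags=1000 LT?T → r2=0x58
[6] flags=1000 GT?F → skip
[7] flags=1000 LS?T → r1=0xa6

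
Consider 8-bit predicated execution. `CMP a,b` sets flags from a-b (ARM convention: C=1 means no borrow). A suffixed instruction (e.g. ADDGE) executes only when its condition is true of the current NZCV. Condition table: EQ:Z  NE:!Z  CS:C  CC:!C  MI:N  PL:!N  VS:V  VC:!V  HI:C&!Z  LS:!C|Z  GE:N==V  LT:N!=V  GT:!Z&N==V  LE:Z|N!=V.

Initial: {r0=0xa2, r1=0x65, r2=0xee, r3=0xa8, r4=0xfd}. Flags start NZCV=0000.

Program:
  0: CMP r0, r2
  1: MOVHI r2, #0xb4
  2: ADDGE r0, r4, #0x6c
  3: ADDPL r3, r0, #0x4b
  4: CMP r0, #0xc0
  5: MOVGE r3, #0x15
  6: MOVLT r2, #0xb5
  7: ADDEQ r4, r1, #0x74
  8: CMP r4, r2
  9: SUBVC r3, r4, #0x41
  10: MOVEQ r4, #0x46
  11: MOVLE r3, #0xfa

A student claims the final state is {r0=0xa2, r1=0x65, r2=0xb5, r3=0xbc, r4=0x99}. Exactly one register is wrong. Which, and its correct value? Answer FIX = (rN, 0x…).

0: ✓ CMP  NZCV=1000
1: · MOVHI
2: · ADDGE
3: · ADDPL
4: ✓ CMP  NZCV=1000
5: · MOVGE
6: ✓ MOVLT  r2←0xb5
7: · ADDEQ
8: ✓ CMP  NZCV=0010
9: ✓ SUBVC  r3←0xbc
10: · MOVEQ
11: · MOVLE

FIX = (r4, 0xfd)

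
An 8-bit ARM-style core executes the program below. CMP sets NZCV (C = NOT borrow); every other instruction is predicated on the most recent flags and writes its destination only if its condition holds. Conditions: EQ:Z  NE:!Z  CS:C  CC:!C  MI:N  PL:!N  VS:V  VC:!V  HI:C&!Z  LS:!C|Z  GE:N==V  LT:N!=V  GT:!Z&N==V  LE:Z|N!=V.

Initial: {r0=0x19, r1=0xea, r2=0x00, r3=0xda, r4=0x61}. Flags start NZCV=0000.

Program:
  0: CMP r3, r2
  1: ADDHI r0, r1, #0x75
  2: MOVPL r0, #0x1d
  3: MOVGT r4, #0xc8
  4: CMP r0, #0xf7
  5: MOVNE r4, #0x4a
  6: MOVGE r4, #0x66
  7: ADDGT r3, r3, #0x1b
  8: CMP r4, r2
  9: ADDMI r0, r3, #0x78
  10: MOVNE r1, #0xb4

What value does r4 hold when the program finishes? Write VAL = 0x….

VAL = 0x66

0: ✓ CMP  NZCV=1010
1: ✓ ADDHI  r0←0x5f
2: · MOVPL
3: · MOVGT
4: ✓ CMP  NZCV=0000
5: ✓ MOVNE  r4←0x4a
6: ✓ MOVGE  r4←0x66
7: ✓ ADDGT  r3←0xf5
8: ✓ CMP  NZCV=0010
9: · ADDMI
10: ✓ MOVNE  r1←0xb4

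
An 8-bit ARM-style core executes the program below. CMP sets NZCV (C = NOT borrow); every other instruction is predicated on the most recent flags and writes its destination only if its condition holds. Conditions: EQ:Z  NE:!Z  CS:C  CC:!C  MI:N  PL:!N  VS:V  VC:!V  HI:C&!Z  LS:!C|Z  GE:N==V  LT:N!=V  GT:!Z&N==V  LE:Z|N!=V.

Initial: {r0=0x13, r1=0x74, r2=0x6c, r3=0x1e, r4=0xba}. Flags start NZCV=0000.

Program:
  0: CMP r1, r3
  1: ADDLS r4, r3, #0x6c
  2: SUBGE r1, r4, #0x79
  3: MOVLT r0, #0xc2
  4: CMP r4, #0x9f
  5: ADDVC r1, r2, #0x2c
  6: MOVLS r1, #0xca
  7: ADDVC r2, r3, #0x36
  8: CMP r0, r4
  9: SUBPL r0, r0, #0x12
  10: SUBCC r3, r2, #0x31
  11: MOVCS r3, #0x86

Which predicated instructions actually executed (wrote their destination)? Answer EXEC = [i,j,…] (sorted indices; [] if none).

0: ✓ CMP  NZCV=0010
1: · ADDLS
2: ✓ SUBGE  r1←0x41
3: · MOVLT
4: ✓ CMP  NZCV=0010
5: ✓ ADDVC  r1←0x98
6: · MOVLS
7: ✓ ADDVC  r2←0x54
8: ✓ CMP  NZCV=0000
9: ✓ SUBPL  r0←0x01
10: ✓ SUBCC  r3←0x23
11: · MOVCS

EXEC = [2,5,7,9,10]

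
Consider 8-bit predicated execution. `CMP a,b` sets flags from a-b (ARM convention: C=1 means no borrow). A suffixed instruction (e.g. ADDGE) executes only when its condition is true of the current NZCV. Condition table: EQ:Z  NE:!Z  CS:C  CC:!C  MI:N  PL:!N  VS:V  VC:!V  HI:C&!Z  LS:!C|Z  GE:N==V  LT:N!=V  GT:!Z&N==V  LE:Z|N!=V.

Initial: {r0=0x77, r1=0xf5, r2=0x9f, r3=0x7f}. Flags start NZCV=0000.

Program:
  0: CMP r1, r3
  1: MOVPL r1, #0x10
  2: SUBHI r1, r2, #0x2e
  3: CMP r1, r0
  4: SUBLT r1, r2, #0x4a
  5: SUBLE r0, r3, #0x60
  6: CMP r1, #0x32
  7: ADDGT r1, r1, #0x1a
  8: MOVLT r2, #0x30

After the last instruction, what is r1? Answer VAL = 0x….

[0] flags=0011 → (cmp)
[1] flags=0011 PL?T → r1=0x10
[2] flags=0011 HI?T → r1=0x71
[3] flags=1000 → (cmp)
[4] flags=1000 LT?T → r1=0x55
[5] flags=1000 LE?T → r0=0x1f
[6] flags=0010 → (cmp)
[7] flags=0010 GT?T → r1=0x6f
[8] flags=0010 LT?F → skip

VAL = 0x6f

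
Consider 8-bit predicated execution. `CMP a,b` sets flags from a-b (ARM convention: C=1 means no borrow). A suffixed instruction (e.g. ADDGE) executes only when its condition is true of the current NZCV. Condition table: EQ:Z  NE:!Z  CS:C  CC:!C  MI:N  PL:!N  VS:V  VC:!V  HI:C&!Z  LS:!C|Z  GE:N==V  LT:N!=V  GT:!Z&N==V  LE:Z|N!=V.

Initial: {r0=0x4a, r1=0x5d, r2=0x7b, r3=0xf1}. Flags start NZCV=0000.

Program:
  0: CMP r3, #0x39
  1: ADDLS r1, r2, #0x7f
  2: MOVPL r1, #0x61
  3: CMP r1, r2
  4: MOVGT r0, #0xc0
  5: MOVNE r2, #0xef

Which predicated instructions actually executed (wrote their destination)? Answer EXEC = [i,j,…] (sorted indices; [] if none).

EXEC = [5]

0: ✓ CMP  NZCV=1010
1: · ADDLS
2: · MOVPL
3: ✓ CMP  NZCV=1000
4: · MOVGT
5: ✓ MOVNE  r2←0xef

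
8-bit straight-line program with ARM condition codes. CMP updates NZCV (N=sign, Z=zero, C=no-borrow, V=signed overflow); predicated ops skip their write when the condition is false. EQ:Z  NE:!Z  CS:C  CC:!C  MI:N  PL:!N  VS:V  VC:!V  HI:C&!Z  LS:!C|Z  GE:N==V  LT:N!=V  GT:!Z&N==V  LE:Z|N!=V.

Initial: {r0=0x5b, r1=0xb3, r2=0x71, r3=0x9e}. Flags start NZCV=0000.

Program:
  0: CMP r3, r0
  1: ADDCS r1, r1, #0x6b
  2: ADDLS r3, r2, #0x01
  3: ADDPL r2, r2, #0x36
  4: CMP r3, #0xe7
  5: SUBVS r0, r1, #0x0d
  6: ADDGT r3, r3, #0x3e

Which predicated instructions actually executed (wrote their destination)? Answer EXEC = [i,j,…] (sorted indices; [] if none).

EXEC = [1,3]

0: ✓ CMP  NZCV=0011
1: ✓ ADDCS  r1←0x1e
2: · ADDLS
3: ✓ ADDPL  r2←0xa7
4: ✓ CMP  NZCV=1000
5: · SUBVS
6: · ADDGT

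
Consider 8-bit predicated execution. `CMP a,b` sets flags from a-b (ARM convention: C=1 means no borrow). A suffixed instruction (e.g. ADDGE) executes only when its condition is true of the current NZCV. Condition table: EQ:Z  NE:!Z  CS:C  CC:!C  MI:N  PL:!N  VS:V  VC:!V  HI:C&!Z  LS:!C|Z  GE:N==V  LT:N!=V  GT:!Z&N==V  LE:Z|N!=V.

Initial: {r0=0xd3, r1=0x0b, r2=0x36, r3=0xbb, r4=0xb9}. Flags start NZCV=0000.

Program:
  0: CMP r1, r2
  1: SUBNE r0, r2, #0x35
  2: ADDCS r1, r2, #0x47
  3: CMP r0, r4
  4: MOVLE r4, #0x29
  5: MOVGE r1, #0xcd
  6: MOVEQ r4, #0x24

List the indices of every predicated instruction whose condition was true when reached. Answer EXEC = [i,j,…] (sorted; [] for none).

[0] flags=1000 → (cmp)
[1] flags=1000 NE?T → r0=0x01
[2] flags=1000 CS?F → skip
[3] flags=0000 → (cmp)
[4] flags=0000 LE?F → skip
[5] flags=0000 GE?T → r1=0xcd
[6] flags=0000 EQ?F → skip

EXEC = [1,5]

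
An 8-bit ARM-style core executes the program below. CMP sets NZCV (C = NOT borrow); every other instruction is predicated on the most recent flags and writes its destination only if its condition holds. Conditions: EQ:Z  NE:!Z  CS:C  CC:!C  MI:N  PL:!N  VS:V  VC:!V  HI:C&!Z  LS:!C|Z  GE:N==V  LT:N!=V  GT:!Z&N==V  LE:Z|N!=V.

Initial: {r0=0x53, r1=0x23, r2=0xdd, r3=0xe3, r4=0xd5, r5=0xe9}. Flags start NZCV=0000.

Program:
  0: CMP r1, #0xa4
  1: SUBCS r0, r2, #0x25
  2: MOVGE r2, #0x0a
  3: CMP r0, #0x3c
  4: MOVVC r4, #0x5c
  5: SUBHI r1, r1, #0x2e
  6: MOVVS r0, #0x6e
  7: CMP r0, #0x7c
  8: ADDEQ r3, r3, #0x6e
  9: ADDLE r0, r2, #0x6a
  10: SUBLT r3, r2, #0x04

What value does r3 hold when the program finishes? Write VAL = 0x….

[0] flags=0000 → (cmp)
[1] flags=0000 CS?F → skip
[2] flags=0000 GE?T → r2=0x0a
[3] flags=0010 → (cmp)
[4] flags=0010 VC?T → r4=0x5c
[5] flags=0010 HI?T → r1=0xf5
[6] flags=0010 VS?F → skip
[7] flags=1000 → (cmp)
[8] flags=1000 EQ?F → skip
[9] flags=1000 LE?T → r0=0x74
[10] flags=1000 LT?T → r3=0x06

VAL = 0x06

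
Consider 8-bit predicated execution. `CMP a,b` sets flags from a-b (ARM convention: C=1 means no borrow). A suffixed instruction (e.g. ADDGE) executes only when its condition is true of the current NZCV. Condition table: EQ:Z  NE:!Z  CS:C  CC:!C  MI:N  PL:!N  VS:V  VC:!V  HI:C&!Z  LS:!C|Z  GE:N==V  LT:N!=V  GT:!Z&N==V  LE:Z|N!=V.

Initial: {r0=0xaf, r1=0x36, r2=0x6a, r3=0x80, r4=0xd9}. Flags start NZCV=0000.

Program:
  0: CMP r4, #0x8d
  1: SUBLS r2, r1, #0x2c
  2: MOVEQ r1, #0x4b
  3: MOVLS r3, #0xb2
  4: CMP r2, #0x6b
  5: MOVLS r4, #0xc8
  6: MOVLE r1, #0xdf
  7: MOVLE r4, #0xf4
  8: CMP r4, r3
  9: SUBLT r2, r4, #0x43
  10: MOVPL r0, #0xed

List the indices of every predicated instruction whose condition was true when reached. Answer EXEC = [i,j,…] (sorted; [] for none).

EXEC = [5,6,7,10]

[0] flags=0010 → (cmp)
[1] flags=0010 LS?F → skip
[2] flags=0010 EQ?F → skip
[3] flags=0010 LS?F → skip
[4] flags=1000 → (cmp)
[5] flags=1000 LS?T → r4=0xc8
[6] flags=1000 LE?T → r1=0xdf
[7] flags=1000 LE?T → r4=0xf4
[8] flags=0010 → (cmp)
[9] flags=0010 LT?F → skip
[10] flags=0010 PL?T → r0=0xed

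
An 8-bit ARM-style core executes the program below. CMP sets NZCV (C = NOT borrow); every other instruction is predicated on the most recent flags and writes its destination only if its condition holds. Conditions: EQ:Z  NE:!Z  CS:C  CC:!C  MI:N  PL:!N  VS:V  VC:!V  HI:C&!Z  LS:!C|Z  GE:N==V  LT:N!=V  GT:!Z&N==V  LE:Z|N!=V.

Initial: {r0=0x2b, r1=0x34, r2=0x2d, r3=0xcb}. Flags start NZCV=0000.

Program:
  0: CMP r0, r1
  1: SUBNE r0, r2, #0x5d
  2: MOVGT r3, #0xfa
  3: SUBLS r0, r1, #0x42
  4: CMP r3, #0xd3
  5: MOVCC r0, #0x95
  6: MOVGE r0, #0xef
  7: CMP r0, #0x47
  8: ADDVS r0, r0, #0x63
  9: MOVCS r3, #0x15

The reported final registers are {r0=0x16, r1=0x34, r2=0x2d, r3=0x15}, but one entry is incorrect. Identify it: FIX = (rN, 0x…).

0: ✓ CMP  NZCV=1000
1: ✓ SUBNE  r0←0xd0
2: · MOVGT
3: ✓ SUBLS  r0←0xf2
4: ✓ CMP  NZCV=1000
5: ✓ MOVCC  r0←0x95
6: · MOVGE
7: ✓ CMP  NZCV=0011
8: ✓ ADDVS  r0←0xf8
9: ✓ MOVCS  r3←0x15

FIX = (r0, 0xf8)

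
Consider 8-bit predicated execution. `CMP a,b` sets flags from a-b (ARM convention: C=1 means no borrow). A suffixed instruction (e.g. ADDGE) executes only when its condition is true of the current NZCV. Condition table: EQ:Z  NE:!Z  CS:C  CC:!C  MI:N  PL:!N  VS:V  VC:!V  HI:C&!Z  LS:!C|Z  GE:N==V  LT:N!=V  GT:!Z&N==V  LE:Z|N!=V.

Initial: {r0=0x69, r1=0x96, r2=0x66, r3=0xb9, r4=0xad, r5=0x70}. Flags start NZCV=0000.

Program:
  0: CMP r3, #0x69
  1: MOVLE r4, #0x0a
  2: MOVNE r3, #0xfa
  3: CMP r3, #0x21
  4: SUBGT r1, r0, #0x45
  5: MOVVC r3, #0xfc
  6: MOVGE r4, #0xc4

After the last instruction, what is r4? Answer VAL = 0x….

VAL = 0x0a

[0] flags=0011 → (cmp)
[1] flags=0011 LE?T → r4=0x0a
[2] flags=0011 NE?T → r3=0xfa
[3] flags=1010 → (cmp)
[4] flags=1010 GT?F → skip
[5] flags=1010 VC?T → r3=0xfc
[6] flags=1010 GE?F → skip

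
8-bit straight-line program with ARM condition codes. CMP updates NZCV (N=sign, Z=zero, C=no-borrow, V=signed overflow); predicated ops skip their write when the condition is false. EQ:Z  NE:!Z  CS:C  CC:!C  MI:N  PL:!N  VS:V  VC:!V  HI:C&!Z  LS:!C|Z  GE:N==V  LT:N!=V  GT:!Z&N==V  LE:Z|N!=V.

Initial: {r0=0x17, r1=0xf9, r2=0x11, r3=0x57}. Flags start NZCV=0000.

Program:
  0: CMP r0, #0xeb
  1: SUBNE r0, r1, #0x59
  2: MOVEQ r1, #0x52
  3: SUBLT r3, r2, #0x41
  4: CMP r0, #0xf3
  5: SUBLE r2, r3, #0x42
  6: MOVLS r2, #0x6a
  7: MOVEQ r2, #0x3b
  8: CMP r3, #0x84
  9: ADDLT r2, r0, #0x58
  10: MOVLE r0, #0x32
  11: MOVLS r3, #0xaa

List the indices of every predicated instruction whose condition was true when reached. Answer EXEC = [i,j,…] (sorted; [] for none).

[0] flags=0000 → (cmp)
[1] flags=0000 NE?T → r0=0xa0
[2] flags=0000 EQ?F → skip
[3] flags=0000 LT?F → skip
[4] flags=1000 → (cmp)
[5] flags=1000 LE?T → r2=0x15
[6] flags=1000 LS?T → r2=0x6a
[7] flags=1000 EQ?F → skip
[8] flags=1001 → (cmp)
[9] flags=1001 LT?F → skip
[10] flags=1001 LE?F → skip
[11] flags=1001 LS?T → r3=0xaa

EXEC = [1,5,6,11]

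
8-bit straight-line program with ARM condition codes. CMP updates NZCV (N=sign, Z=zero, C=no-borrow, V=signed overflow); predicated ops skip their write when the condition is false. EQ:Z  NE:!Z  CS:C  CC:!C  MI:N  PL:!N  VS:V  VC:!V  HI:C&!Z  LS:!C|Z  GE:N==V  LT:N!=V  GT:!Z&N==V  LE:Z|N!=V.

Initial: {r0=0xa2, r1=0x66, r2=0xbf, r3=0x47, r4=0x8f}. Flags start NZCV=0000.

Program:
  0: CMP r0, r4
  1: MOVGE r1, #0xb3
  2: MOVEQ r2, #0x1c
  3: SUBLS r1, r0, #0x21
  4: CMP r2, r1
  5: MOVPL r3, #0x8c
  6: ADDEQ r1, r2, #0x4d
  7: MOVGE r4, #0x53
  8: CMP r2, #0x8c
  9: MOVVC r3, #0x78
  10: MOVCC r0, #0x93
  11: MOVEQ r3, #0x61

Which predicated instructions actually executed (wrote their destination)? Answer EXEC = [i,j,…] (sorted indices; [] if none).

0: ✓ CMP  NZCV=0010
1: ✓ MOVGE  r1←0xb3
2: · MOVEQ
3: · SUBLS
4: ✓ CMP  NZCV=0010
5: ✓ MOVPL  r3←0x8c
6: · ADDEQ
7: ✓ MOVGE  r4←0x53
8: ✓ CMP  NZCV=0010
9: ✓ MOVVC  r3←0x78
10: · MOVCC
11: · MOVEQ

EXEC = [1,5,7,9]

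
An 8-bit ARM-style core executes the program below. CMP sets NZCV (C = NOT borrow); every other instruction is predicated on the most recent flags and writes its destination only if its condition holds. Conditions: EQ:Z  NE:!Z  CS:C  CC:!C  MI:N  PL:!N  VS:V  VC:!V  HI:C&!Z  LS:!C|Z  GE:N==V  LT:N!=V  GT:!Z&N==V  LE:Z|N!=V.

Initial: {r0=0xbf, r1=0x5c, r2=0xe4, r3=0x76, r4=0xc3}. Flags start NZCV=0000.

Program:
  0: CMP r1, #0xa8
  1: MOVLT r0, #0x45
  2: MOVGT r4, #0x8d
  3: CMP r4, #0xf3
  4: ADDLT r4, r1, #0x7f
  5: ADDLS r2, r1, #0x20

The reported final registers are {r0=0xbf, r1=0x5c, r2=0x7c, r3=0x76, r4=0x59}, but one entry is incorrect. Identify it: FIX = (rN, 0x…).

FIX = (r4, 0xdb)

0: ✓ CMP  NZCV=1001
1: · MOVLT
2: ✓ MOVGT  r4←0x8d
3: ✓ CMP  NZCV=1000
4: ✓ ADDLT  r4←0xdb
5: ✓ ADDLS  r2←0x7c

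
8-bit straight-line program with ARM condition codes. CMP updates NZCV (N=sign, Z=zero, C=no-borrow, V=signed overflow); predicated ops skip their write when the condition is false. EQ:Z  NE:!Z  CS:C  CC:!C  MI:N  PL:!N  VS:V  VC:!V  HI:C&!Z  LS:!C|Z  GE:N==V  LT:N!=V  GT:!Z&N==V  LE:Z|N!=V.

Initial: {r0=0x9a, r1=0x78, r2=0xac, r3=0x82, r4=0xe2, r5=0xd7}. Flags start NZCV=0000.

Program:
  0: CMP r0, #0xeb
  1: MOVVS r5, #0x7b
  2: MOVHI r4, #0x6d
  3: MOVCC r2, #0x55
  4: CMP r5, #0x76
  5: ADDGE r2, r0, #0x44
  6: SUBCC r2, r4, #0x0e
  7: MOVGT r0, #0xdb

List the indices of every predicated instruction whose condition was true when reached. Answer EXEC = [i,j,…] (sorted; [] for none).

[0] flags=1000 → (cmp)
[1] flags=1000 VS?F → skip
[2] flags=1000 HI?F → skip
[3] flags=1000 CC?T → r2=0x55
[4] flags=0011 → (cmp)
[5] flags=0011 GE?F → skip
[6] flags=0011 CC?F → skip
[7] flags=0011 GT?F → skip

EXEC = [3]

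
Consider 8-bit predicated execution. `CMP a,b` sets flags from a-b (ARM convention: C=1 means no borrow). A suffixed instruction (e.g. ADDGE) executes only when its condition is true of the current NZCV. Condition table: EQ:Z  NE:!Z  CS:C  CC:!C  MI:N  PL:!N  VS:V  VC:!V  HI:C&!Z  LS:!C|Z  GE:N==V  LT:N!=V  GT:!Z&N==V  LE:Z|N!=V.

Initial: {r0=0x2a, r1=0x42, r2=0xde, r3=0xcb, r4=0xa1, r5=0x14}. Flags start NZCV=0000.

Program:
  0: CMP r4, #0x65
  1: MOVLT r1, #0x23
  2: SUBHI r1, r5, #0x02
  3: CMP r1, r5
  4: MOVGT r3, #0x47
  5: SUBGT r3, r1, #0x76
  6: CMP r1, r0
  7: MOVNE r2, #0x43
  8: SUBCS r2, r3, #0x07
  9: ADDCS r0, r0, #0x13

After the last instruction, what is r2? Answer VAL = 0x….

VAL = 0x43

0: ✓ CMP  NZCV=0011
1: ✓ MOVLT  r1←0x23
2: ✓ SUBHI  r1←0x12
3: ✓ CMP  NZCV=1000
4: · MOVGT
5: · SUBGT
6: ✓ CMP  NZCV=1000
7: ✓ MOVNE  r2←0x43
8: · SUBCS
9: · ADDCS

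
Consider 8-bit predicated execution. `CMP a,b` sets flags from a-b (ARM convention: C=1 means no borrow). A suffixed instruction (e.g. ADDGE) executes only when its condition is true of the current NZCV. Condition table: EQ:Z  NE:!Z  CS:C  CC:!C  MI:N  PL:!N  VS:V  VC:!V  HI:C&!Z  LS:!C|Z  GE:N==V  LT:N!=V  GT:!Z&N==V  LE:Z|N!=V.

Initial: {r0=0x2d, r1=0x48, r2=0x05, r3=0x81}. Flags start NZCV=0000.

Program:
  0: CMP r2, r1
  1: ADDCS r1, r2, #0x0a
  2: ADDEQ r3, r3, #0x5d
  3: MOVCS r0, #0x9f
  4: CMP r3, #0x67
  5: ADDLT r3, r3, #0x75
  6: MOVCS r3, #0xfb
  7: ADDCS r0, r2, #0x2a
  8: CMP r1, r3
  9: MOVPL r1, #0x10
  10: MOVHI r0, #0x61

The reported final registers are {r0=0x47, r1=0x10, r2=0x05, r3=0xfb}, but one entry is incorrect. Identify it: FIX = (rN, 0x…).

FIX = (r0, 0x2f)

[0] flags=1000 → (cmp)
[1] flags=1000 CS?F → skip
[2] flags=1000 EQ?F → skip
[3] flags=1000 CS?F → skip
[4] flags=0011 → (cmp)
[5] flags=0011 LT?T → r3=0xf6
[6] flags=0011 CS?T → r3=0xfb
[7] flags=0011 CS?T → r0=0x2f
[8] flags=0000 → (cmp)
[9] flags=0000 PL?T → r1=0x10
[10] flags=0000 HI?F → skip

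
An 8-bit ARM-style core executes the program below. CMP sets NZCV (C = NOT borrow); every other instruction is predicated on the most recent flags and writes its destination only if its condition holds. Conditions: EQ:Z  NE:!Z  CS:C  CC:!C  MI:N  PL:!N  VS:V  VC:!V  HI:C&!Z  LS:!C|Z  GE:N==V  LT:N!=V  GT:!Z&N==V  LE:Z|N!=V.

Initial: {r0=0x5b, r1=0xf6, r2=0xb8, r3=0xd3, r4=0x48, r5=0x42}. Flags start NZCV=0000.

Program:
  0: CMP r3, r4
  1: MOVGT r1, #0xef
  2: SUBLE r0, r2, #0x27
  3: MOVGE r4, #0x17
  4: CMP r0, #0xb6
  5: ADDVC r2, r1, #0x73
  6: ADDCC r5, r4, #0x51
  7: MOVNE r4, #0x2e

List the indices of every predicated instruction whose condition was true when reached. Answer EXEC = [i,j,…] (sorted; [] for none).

[0] flags=1010 → (cmp)
[1] flags=1010 GT?F → skip
[2] flags=1010 LE?T → r0=0x91
[3] flags=1010 GE?F → skip
[4] flags=1000 → (cmp)
[5] flags=1000 VC?T → r2=0x69
[6] flags=1000 CC?T → r5=0x99
[7] flags=1000 NE?T → r4=0x2e

EXEC = [2,5,6,7]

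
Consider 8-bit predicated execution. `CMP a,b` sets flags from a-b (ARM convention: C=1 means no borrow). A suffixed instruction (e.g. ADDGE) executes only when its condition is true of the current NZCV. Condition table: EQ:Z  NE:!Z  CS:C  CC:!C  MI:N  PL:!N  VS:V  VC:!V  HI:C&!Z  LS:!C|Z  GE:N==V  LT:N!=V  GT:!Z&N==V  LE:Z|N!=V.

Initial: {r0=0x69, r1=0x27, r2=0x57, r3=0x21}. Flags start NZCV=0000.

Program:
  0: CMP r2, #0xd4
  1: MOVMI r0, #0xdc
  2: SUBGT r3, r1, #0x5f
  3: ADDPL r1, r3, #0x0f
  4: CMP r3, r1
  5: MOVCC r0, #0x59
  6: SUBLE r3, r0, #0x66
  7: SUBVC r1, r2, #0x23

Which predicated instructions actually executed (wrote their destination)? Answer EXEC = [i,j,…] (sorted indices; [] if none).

EXEC = [1,2,6,7]

0: ✓ CMP  NZCV=1001
1: ✓ MOVMI  r0←0xdc
2: ✓ SUBGT  r3←0xc8
3: · ADDPL
4: ✓ CMP  NZCV=1010
5: · MOVCC
6: ✓ SUBLE  r3←0x76
7: ✓ SUBVC  r1←0x34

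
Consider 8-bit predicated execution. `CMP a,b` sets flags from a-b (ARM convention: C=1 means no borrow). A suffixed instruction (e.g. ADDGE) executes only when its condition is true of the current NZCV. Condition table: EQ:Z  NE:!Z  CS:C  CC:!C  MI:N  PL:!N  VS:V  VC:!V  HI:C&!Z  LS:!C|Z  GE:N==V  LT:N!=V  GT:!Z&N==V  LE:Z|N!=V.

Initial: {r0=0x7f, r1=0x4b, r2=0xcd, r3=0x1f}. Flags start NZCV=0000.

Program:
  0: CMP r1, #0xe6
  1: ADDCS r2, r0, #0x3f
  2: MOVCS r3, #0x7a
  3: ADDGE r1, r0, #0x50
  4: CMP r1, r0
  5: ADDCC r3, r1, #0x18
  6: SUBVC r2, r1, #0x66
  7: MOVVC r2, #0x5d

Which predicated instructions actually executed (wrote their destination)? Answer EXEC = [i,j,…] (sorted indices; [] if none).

EXEC = [3]

[0] flags=0000 → (cmp)
[1] flags=0000 CS?F → skip
[2] flags=0000 CS?F → skip
[3] flags=0000 GE?T → r1=0xcf
[4] flags=0011 → (cmp)
[5] flags=0011 CC?F → skip
[6] flags=0011 VC?F → skip
[7] flags=0011 VC?F → skip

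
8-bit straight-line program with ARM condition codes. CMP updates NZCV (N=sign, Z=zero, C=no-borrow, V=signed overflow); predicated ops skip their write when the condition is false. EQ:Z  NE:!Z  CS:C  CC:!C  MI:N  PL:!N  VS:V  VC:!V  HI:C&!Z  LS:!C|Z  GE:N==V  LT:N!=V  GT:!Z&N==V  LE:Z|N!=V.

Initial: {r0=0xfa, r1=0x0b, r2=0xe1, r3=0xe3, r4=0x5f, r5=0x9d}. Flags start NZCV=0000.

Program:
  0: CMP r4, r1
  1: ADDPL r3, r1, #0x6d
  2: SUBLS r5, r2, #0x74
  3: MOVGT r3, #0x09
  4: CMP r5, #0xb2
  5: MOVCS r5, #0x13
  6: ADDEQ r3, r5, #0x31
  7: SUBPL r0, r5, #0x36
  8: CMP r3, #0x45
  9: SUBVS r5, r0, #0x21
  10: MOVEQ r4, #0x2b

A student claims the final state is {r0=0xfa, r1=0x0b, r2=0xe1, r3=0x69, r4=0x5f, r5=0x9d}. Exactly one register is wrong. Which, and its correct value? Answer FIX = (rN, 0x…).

0: ✓ CMP  NZCV=0010
1: ✓ ADDPL  r3←0x78
2: · SUBLS
3: ✓ MOVGT  r3←0x09
4: ✓ CMP  NZCV=1000
5: · MOVCS
6: · ADDEQ
7: · SUBPL
8: ✓ CMP  NZCV=1000
9: · SUBVS
10: · MOVEQ

FIX = (r3, 0x09)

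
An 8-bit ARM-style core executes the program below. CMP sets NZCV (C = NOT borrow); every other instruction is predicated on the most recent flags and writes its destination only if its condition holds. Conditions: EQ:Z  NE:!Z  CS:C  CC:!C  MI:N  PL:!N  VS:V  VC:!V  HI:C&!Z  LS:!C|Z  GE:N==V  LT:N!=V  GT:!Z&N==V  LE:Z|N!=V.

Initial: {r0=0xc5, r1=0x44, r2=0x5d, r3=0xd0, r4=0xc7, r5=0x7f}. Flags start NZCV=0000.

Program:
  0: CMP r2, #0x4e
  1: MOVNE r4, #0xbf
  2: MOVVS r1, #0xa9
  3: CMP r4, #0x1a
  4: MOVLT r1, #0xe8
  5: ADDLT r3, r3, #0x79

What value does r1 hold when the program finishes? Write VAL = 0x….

VAL = 0xe8

[0] flags=0010 → (cmp)
[1] flags=0010 NE?T → r4=0xbf
[2] flags=0010 VS?F → skip
[3] flags=1010 → (cmp)
[4] flags=1010 LT?T → r1=0xe8
[5] flags=1010 LT?T → r3=0x49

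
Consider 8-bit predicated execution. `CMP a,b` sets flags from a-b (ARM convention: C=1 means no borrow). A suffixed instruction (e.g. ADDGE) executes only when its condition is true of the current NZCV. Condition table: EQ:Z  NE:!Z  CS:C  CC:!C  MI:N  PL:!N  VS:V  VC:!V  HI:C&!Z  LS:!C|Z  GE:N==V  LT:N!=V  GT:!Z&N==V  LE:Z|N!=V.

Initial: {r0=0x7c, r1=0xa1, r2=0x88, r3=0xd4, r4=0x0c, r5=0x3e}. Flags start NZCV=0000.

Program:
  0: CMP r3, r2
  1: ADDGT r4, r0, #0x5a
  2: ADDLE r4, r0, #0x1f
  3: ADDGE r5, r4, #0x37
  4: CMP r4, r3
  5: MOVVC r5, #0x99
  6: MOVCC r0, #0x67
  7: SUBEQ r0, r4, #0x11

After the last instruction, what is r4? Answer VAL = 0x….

[0] flags=0010 → (cmp)
[1] flags=0010 GT?T → r4=0xd6
[2] flags=0010 LE?F → skip
[3] flags=0010 GE?T → r5=0x0d
[4] flags=0010 → (cmp)
[5] flags=0010 VC?T → r5=0x99
[6] flags=0010 CC?F → skip
[7] flags=0010 EQ?F → skip

VAL = 0xd6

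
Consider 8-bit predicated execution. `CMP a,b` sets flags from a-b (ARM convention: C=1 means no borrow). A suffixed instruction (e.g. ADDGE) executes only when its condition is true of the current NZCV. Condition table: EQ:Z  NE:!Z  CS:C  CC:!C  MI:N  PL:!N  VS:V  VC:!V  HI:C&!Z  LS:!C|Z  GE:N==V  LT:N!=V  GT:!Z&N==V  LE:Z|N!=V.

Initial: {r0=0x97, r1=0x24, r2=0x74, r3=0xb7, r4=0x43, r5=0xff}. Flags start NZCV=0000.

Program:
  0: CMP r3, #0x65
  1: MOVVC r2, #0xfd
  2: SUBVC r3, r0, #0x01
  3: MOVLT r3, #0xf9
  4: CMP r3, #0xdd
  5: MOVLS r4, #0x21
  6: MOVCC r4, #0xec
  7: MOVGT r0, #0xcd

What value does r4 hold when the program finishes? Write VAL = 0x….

[0] flags=0011 → (cmp)
[1] flags=0011 VC?F → skip
[2] flags=0011 VC?F → skip
[3] flags=0011 LT?T → r3=0xf9
[4] flags=0010 → (cmp)
[5] flags=0010 LS?F → skip
[6] flags=0010 CC?F → skip
[7] flags=0010 GT?T → r0=0xcd

VAL = 0x43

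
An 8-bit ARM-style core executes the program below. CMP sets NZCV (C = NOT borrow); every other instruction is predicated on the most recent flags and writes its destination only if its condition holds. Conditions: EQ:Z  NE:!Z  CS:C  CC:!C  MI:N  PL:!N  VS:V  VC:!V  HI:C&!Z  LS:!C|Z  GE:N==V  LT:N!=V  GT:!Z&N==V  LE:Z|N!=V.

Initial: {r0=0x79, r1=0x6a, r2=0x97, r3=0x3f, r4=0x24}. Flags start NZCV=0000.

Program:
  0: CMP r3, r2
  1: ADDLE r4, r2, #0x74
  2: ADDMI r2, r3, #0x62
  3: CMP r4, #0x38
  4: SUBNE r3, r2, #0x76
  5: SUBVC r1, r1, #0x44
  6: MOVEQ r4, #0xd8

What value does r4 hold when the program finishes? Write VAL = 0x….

[0] flags=1001 → (cmp)
[1] flags=1001 LE?F → skip
[2] flags=1001 MI?T → r2=0xa1
[3] flags=1000 → (cmp)
[4] flags=1000 NE?T → r3=0x2b
[5] flags=1000 VC?T → r1=0x26
[6] flags=1000 EQ?F → skip

VAL = 0x24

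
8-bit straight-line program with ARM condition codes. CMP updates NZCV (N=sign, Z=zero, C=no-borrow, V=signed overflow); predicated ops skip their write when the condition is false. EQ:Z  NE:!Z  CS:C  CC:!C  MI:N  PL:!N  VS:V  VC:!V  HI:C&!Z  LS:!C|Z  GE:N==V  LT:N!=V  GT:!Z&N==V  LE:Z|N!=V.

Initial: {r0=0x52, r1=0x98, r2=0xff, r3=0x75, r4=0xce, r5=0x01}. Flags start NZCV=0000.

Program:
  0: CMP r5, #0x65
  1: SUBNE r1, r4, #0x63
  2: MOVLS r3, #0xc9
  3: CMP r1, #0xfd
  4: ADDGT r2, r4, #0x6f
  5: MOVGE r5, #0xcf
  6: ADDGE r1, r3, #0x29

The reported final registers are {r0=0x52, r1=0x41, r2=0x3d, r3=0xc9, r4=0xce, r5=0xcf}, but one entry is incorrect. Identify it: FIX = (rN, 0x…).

FIX = (r1, 0xf2)

[0] flags=1000 → (cmp)
[1] flags=1000 NE?T → r1=0x6b
[2] flags=1000 LS?T → r3=0xc9
[3] flags=0000 → (cmp)
[4] flags=0000 GT?T → r2=0x3d
[5] flags=0000 GE?T → r5=0xcf
[6] flags=0000 GE?T → r1=0xf2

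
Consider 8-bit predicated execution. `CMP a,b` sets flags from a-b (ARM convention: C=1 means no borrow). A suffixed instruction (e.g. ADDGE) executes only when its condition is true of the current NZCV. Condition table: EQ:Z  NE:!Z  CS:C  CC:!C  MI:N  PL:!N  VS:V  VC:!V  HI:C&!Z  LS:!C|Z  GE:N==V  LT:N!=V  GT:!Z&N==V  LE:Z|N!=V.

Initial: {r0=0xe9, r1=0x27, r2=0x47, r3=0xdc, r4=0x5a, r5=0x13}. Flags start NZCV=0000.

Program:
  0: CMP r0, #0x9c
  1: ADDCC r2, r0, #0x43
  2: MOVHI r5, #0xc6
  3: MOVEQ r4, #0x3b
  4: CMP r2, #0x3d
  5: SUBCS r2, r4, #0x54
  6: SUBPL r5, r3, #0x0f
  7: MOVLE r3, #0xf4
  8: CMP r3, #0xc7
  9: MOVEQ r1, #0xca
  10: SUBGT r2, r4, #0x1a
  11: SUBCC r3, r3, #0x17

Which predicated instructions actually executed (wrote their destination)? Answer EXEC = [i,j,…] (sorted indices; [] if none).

EXEC = [2,5,6,10]

[0] flags=0010 → (cmp)
[1] flags=0010 CC?F → skip
[2] flags=0010 HI?T → r5=0xc6
[3] flags=0010 EQ?F → skip
[4] flags=0010 → (cmp)
[5] flags=0010 CS?T → r2=0x06
[6] flags=0010 PL?T → r5=0xcd
[7] flags=0010 LE?F → skip
[8] flags=0010 → (cmp)
[9] flags=0010 EQ?F → skip
[10] flags=0010 GT?T → r2=0x40
[11] flags=0010 CC?F → skip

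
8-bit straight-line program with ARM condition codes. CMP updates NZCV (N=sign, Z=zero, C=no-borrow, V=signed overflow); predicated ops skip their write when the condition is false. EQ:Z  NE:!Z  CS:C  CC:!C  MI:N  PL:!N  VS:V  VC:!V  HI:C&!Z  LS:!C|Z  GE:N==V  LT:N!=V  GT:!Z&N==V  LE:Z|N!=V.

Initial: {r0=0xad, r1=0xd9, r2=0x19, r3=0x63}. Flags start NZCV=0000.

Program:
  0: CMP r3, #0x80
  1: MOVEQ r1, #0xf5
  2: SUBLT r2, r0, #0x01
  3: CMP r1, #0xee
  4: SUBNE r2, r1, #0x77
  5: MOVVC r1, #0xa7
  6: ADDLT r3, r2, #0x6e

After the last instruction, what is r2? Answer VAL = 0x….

VAL = 0x62

0: ✓ CMP  NZCV=1001
1: · MOVEQ
2: · SUBLT
3: ✓ CMP  NZCV=1000
4: ✓ SUBNE  r2←0x62
5: ✓ MOVVC  r1←0xa7
6: ✓ ADDLT  r3←0xd0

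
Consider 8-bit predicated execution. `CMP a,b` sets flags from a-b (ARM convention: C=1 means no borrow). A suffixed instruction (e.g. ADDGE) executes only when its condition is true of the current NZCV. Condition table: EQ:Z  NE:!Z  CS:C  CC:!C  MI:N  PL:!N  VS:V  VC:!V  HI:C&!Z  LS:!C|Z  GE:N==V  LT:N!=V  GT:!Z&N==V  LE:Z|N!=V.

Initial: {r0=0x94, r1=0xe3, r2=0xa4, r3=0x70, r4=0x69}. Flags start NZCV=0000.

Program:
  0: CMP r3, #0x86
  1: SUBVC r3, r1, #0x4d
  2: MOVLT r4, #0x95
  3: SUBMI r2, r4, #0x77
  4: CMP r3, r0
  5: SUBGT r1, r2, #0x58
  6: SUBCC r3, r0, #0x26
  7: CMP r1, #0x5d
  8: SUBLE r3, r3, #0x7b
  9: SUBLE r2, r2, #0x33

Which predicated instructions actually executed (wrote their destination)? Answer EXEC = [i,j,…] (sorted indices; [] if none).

0: ✓ CMP  NZCV=1001
1: · SUBVC
2: · MOVLT
3: ✓ SUBMI  r2←0xf2
4: ✓ CMP  NZCV=1001
5: ✓ SUBGT  r1←0x9a
6: ✓ SUBCC  r3←0x6e
7: ✓ CMP  NZCV=0011
8: ✓ SUBLE  r3←0xf3
9: ✓ SUBLE  r2←0xbf

EXEC = [3,5,6,8,9]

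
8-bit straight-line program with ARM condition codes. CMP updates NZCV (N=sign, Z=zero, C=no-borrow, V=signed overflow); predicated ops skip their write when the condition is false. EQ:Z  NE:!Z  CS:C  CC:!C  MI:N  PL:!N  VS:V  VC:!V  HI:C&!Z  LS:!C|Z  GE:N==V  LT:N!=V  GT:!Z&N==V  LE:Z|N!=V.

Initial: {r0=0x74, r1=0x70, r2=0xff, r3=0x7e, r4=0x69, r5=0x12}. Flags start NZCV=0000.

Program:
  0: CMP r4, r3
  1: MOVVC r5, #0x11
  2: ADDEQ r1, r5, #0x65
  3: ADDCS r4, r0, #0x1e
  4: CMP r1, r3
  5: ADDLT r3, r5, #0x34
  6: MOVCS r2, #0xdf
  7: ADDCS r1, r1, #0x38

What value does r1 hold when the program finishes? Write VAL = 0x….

[0] flags=1000 → (cmp)
[1] flags=1000 VC?T → r5=0x11
[2] flags=1000 EQ?F → skip
[3] flags=1000 CS?F → skip
[4] flags=1000 → (cmp)
[5] flags=1000 LT?T → r3=0x45
[6] flags=1000 CS?F → skip
[7] flags=1000 CS?F → skip

VAL = 0x70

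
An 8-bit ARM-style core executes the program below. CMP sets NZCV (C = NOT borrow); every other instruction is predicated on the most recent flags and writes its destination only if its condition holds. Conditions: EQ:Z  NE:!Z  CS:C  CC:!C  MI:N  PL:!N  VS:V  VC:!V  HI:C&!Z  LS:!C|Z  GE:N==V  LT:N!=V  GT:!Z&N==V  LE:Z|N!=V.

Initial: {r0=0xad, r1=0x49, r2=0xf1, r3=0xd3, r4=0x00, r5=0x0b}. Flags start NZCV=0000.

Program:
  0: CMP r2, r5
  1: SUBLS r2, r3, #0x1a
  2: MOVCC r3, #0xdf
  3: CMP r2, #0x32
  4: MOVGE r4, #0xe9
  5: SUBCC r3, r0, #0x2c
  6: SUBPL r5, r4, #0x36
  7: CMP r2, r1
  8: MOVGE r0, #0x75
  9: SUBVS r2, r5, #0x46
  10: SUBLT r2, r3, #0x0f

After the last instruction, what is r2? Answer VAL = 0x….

0: ✓ CMP  NZCV=1010
1: · SUBLS
2: · MOVCC
3: ✓ CMP  NZCV=1010
4: · MOVGE
5: · SUBCC
6: · SUBPL
7: ✓ CMP  NZCV=1010
8: · MOVGE
9: · SUBVS
10: ✓ SUBLT  r2←0xc4

VAL = 0xc4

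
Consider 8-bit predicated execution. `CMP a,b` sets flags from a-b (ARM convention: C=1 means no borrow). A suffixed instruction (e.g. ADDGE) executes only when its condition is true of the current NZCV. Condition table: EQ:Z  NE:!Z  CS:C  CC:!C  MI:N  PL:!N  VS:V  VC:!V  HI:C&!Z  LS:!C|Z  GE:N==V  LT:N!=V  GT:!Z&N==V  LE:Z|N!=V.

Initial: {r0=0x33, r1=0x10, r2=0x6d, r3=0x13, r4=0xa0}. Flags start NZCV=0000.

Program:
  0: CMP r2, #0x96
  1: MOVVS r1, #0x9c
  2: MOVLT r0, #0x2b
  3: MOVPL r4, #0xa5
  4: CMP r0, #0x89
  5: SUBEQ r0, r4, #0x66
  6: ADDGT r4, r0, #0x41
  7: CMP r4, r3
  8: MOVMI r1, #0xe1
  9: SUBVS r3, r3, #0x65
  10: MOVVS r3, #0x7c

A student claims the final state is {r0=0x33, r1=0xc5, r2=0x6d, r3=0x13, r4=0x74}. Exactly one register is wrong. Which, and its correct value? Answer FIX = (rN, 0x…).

0: ✓ CMP  NZCV=1001
1: ✓ MOVVS  r1←0x9c
2: · MOVLT
3: · MOVPL
4: ✓ CMP  NZCV=1001
5: · SUBEQ
6: ✓ ADDGT  r4←0x74
7: ✓ CMP  NZCV=0010
8: · MOVMI
9: · SUBVS
10: · MOVVS

FIX = (r1, 0x9c)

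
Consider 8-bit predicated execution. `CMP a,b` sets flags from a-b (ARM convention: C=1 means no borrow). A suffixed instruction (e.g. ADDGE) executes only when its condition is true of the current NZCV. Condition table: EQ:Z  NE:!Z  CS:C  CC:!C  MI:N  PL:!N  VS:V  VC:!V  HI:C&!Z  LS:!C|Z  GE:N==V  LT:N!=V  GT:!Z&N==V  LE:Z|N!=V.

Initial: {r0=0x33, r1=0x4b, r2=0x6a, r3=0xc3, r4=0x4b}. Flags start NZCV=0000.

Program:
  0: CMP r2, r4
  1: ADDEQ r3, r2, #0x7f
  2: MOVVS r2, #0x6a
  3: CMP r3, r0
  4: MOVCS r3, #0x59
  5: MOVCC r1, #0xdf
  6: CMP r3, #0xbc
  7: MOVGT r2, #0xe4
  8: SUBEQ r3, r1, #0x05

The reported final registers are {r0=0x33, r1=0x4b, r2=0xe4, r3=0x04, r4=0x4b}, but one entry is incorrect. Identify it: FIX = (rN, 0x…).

FIX = (r3, 0x59)

[0] flags=0010 → (cmp)
[1] flags=0010 EQ?F → skip
[2] flags=0010 VS?F → skip
[3] flags=1010 → (cmp)
[4] flags=1010 CS?T → r3=0x59
[5] flags=1010 CC?F → skip
[6] flags=1001 → (cmp)
[7] flags=1001 GT?T → r2=0xe4
[8] flags=1001 EQ?F → skip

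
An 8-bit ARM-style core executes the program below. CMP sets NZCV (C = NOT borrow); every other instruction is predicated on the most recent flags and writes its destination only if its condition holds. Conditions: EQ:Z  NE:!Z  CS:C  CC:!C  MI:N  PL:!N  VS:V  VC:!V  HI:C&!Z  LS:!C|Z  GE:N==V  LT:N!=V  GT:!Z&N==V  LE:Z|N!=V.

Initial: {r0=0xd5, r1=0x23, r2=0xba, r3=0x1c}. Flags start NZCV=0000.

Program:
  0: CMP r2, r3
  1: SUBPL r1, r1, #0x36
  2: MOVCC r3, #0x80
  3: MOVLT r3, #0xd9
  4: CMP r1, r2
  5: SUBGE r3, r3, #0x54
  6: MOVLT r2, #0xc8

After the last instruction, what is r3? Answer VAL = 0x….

VAL = 0x85

[0] flags=1010 → (cmp)
[1] flags=1010 PL?F → skip
[2] flags=1010 CC?F → skip
[3] flags=1010 LT?T → r3=0xd9
[4] flags=0000 → (cmp)
[5] flags=0000 GE?T → r3=0x85
[6] flags=0000 LT?F → skip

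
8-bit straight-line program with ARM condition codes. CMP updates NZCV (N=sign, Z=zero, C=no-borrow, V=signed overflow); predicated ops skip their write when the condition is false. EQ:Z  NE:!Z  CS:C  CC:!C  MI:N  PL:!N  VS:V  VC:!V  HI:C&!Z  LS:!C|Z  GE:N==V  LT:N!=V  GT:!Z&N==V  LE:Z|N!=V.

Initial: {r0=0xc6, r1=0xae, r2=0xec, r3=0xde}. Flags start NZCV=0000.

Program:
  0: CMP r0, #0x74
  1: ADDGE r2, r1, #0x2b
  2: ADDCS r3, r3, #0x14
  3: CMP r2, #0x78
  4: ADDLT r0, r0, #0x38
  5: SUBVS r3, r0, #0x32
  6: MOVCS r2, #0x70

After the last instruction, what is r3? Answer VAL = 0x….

[0] flags=0011 → (cmp)
[1] flags=0011 GE?F → skip
[2] flags=0011 CS?T → r3=0xf2
[3] flags=0011 → (cmp)
[4] flags=0011 LT?T → r0=0xfe
[5] flags=0011 VS?T → r3=0xcc
[6] flags=0011 CS?T → r2=0x70

VAL = 0xcc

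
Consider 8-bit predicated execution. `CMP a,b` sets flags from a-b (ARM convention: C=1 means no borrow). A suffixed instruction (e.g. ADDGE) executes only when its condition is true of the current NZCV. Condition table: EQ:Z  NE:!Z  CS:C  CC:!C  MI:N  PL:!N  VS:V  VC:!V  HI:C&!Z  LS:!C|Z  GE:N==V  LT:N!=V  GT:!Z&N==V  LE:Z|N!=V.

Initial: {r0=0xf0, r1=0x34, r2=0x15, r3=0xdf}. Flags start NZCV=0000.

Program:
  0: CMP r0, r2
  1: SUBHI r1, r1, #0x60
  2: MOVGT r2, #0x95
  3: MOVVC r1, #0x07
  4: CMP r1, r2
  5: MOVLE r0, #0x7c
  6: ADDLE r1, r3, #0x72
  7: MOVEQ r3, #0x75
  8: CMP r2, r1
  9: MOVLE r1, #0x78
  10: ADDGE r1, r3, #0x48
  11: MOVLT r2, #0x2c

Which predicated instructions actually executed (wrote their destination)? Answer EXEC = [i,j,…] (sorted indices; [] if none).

[0] flags=1010 → (cmp)
[1] flags=1010 HI?T → r1=0xd4
[2] flags=1010 GT?F → skip
[3] flags=1010 VC?T → r1=0x07
[4] flags=1000 → (cmp)
[5] flags=1000 LE?T → r0=0x7c
[6] flags=1000 LE?T → r1=0x51
[7] flags=1000 EQ?F → skip
[8] flags=1000 → (cmp)
[9] flags=1000 LE?T → r1=0x78
[10] flags=1000 GE?F → skip
[11] flags=1000 LT?T → r2=0x2c

EXEC = [1,3,5,6,9,11]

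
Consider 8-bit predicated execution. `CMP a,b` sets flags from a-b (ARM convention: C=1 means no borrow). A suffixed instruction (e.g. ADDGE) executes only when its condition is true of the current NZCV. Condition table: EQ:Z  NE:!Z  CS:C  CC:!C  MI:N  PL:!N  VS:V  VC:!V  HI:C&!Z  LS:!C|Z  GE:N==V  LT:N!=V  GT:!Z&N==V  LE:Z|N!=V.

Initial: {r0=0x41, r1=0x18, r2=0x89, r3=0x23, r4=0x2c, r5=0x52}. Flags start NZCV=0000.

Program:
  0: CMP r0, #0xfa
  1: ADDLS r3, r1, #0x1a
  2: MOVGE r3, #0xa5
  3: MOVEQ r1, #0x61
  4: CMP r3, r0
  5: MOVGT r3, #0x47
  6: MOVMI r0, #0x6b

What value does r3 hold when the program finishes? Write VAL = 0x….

VAL = 0xa5

[0] flags=0000 → (cmp)
[1] flags=0000 LS?T → r3=0x32
[2] flags=0000 GE?T → r3=0xa5
[3] flags=0000 EQ?F → skip
[4] flags=0011 → (cmp)
[5] flags=0011 GT?F → skip
[6] flags=0011 MI?F → skip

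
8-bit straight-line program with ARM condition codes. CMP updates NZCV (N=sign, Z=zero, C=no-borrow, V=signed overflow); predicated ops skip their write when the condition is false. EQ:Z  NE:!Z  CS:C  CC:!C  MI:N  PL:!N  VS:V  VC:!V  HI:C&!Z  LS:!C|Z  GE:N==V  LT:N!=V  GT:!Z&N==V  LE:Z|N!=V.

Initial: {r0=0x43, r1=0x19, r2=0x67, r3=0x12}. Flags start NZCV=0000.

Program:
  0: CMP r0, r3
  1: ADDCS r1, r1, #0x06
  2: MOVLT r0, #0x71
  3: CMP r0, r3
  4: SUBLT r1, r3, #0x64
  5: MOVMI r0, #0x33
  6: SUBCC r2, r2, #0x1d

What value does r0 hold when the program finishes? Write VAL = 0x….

[0] flags=0010 → (cmp)
[1] flags=0010 CS?T → r1=0x1f
[2] flags=0010 LT?F → skip
[3] flags=0010 → (cmp)
[4] flags=0010 LT?F → skip
[5] flags=0010 MI?F → skip
[6] flags=0010 CC?F → skip

VAL = 0x43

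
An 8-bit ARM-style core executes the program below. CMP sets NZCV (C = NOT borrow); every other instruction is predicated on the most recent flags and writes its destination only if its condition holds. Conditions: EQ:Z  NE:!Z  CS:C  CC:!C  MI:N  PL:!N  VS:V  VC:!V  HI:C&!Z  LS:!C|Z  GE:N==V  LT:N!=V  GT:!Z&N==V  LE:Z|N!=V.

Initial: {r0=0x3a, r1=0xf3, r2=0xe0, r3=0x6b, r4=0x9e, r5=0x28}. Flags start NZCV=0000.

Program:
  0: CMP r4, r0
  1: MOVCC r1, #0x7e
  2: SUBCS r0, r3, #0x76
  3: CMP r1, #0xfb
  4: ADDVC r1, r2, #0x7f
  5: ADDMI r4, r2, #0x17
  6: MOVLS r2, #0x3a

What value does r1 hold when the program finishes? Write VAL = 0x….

VAL = 0x5f

[0] flags=0011 → (cmp)
[1] flags=0011 CC?F → skip
[2] flags=0011 CS?T → r0=0xf5
[3] flags=1000 → (cmp)
[4] flags=1000 VC?T → r1=0x5f
[5] flags=1000 MI?T → r4=0xf7
[6] flags=1000 LS?T → r2=0x3a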